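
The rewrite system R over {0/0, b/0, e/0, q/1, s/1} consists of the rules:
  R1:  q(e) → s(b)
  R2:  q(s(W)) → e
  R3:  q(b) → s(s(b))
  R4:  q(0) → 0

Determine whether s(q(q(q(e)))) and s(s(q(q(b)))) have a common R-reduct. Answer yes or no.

Reduce t₁ = s(q(q(q(e)))):
1. s(q(q(q(e))))  →  s(q(q(s(b))))   [R1 at 1.1.1]
2. s(q(q(s(b))))  →  s(q(e))   [R2 at 1.1]
3. s(q(e))  →  s(s(b))   [R1 at 1]

Reduce t₂ = s(s(q(q(b)))):
1. s(s(q(q(b))))  →  s(s(q(s(s(b)))))   [R3 at 1.1.1]
2. s(s(q(s(s(b)))))  →  s(s(e))   [R2 at 1.1]

no — NF(t₁) = s(s(b)), NF(t₂) = s(s(e))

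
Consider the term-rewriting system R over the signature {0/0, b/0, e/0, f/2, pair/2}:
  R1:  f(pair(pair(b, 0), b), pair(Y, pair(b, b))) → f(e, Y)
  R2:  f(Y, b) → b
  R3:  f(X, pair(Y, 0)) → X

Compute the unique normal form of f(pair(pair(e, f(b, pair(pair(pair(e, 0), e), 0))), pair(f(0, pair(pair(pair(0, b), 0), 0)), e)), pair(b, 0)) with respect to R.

1. f(pair(pair(e, f(b, pair(pair(pair(e, 0), e), 0))), pair(f(0, pair(pair(pair(0, b), 0), 0)), e)), pair(b, 0))  →  pair(pair(e, f(b, pair(pair(pair(e, 0), e), 0))), pair(f(0, pair(pair(pair(0, b), 0), 0)), e))   [R3 at ε]
2. pair(pair(e, f(b, pair(pair(pair(e, 0), e), 0))), pair(f(0, pair(pair(pair(0, b), 0), 0)), e))  →  pair(pair(e, b), pair(f(0, pair(pair(pair(0, b), 0), 0)), e))   [R3 at 1.2]
3. pair(pair(e, b), pair(f(0, pair(pair(pair(0, b), 0), 0)), e))  →  pair(pair(e, b), pair(0, e))   [R3 at 2.1]

pair(pair(e, b), pair(0, e))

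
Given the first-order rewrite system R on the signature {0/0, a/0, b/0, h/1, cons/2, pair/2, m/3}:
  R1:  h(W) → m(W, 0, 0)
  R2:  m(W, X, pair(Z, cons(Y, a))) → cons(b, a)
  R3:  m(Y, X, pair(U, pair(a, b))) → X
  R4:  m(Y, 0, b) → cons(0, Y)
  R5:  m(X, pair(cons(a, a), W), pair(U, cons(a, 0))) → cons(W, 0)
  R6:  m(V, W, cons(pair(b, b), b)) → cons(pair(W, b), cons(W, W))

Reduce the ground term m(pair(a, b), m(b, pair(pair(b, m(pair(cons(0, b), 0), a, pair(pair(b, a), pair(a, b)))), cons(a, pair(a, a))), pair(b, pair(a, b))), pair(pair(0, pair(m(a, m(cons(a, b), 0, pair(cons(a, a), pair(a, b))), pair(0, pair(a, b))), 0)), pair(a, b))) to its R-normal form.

pair(pair(b, a), cons(a, pair(a, a)))

1. m(pair(a, b), m(b, pair(pair(b, m(pair(cons(0, b), 0), a, pair(pair(b, a), pair(a, b)))), cons(a, pair(a, a))), pair(b, pair(a, b))), pair(pair(0, pair(m(a, m(cons(a, b), 0, pair(cons(a, a), pair(a, b))), pair(0, pair(a, b))), 0)), pair(a, b)))  →  m(b, pair(pair(b, m(pair(cons(0, b), 0), a, pair(pair(b, a), pair(a, b)))), cons(a, pair(a, a))), pair(b, pair(a, b)))   [R3 at ε]
2. m(b, pair(pair(b, m(pair(cons(0, b), 0), a, pair(pair(b, a), pair(a, b)))), cons(a, pair(a, a))), pair(b, pair(a, b)))  →  pair(pair(b, m(pair(cons(0, b), 0), a, pair(pair(b, a), pair(a, b)))), cons(a, pair(a, a)))   [R3 at ε]
3. pair(pair(b, m(pair(cons(0, b), 0), a, pair(pair(b, a), pair(a, b)))), cons(a, pair(a, a)))  →  pair(pair(b, a), cons(a, pair(a, a)))   [R3 at 1.2]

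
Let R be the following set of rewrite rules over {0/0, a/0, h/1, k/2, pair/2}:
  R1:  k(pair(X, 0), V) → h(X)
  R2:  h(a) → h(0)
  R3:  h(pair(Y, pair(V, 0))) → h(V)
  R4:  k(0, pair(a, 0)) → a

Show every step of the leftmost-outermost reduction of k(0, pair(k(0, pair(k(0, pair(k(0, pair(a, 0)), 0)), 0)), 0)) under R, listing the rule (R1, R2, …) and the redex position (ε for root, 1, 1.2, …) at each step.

1. k(0, pair(k(0, pair(k(0, pair(k(0, pair(a, 0)), 0)), 0)), 0))  →  k(0, pair(k(0, pair(k(0, pair(a, 0)), 0)), 0))   [R4 at 2.1.2.1.2.1]
2. k(0, pair(k(0, pair(k(0, pair(a, 0)), 0)), 0))  →  k(0, pair(k(0, pair(a, 0)), 0))   [R4 at 2.1.2.1]
3. k(0, pair(k(0, pair(a, 0)), 0))  →  k(0, pair(a, 0))   [R4 at 2.1]
4. k(0, pair(a, 0))  →  a   [R4 at ε]

a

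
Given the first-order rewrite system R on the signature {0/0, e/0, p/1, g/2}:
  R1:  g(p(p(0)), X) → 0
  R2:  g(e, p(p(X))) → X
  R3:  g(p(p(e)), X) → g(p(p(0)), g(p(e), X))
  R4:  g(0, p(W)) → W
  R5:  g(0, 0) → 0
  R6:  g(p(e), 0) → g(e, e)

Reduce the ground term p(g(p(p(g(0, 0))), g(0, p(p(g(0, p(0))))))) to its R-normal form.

p(0)

1. p(g(p(p(g(0, 0))), g(0, p(p(g(0, p(0)))))))  →  p(g(p(p(0)), g(0, p(p(g(0, p(0)))))))   [R5 at 1.1.1.1]
2. p(g(p(p(0)), g(0, p(p(g(0, p(0)))))))  →  p(0)   [R1 at 1]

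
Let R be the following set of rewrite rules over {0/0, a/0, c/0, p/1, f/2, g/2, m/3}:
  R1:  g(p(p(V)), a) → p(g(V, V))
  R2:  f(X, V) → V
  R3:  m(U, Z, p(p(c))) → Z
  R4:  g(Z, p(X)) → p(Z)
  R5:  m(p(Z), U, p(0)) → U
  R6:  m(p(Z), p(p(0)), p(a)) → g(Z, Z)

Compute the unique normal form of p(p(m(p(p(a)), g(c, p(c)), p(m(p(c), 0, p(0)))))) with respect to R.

1. p(p(m(p(p(a)), g(c, p(c)), p(m(p(c), 0, p(0))))))  →  p(p(m(p(p(a)), p(c), p(m(p(c), 0, p(0))))))   [R4 at 1.1.2]
2. p(p(m(p(p(a)), p(c), p(m(p(c), 0, p(0))))))  →  p(p(m(p(p(a)), p(c), p(0))))   [R5 at 1.1.3.1]
3. p(p(m(p(p(a)), p(c), p(0))))  →  p(p(p(c)))   [R5 at 1.1]

p(p(p(c)))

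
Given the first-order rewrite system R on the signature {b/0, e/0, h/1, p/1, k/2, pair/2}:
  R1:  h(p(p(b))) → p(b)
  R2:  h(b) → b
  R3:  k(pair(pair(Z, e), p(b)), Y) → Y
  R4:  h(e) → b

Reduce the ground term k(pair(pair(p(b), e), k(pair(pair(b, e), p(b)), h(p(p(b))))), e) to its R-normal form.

1. k(pair(pair(p(b), e), k(pair(pair(b, e), p(b)), h(p(p(b))))), e)  →  k(pair(pair(p(b), e), h(p(p(b)))), e)   [R3 at 1.2]
2. k(pair(pair(p(b), e), h(p(p(b)))), e)  →  k(pair(pair(p(b), e), p(b)), e)   [R1 at 1.2]
3. k(pair(pair(p(b), e), p(b)), e)  →  e   [R3 at ε]

e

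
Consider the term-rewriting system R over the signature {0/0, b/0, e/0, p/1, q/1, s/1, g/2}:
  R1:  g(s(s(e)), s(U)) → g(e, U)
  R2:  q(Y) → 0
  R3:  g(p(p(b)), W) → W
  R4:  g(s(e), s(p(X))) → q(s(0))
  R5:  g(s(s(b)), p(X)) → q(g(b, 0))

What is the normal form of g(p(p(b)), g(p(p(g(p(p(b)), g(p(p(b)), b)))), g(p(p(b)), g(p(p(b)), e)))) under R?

1. g(p(p(b)), g(p(p(g(p(p(b)), g(p(p(b)), b)))), g(p(p(b)), g(p(p(b)), e))))  →  g(p(p(g(p(p(b)), g(p(p(b)), b)))), g(p(p(b)), g(p(p(b)), e)))   [R3 at ε]
2. g(p(p(g(p(p(b)), g(p(p(b)), b)))), g(p(p(b)), g(p(p(b)), e)))  →  g(p(p(g(p(p(b)), b))), g(p(p(b)), g(p(p(b)), e)))   [R3 at 1.1.1]
3. g(p(p(g(p(p(b)), b))), g(p(p(b)), g(p(p(b)), e)))  →  g(p(p(b)), g(p(p(b)), g(p(p(b)), e)))   [R3 at 1.1.1]
4. g(p(p(b)), g(p(p(b)), g(p(p(b)), e)))  →  g(p(p(b)), g(p(p(b)), e))   [R3 at ε]
5. g(p(p(b)), g(p(p(b)), e))  →  g(p(p(b)), e)   [R3 at ε]
6. g(p(p(b)), e)  →  e   [R3 at ε]

e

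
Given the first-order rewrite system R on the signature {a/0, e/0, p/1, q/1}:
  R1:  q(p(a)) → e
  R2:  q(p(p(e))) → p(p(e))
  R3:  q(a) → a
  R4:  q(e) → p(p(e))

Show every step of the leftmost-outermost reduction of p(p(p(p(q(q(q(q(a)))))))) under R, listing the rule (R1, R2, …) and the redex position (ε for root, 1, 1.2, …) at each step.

p(p(p(p(a))))

1. p(p(p(p(q(q(q(q(a))))))))  →  p(p(p(p(q(q(q(a)))))))   [R3 at 1.1.1.1.1.1.1]
2. p(p(p(p(q(q(q(a)))))))  →  p(p(p(p(q(q(a))))))   [R3 at 1.1.1.1.1.1]
3. p(p(p(p(q(q(a))))))  →  p(p(p(p(q(a)))))   [R3 at 1.1.1.1.1]
4. p(p(p(p(q(a)))))  →  p(p(p(p(a))))   [R3 at 1.1.1.1]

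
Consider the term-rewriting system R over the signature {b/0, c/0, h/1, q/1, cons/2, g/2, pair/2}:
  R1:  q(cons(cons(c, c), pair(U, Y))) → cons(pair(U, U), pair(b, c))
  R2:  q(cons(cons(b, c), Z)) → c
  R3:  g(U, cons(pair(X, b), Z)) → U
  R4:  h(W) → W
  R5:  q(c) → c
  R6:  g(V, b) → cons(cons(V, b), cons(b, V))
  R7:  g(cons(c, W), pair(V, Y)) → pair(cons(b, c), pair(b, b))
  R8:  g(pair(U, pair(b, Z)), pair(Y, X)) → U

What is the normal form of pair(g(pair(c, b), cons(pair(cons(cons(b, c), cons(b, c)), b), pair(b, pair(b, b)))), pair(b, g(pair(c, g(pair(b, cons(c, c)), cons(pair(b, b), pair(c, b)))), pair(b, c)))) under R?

pair(pair(c, b), pair(b, c))

1. pair(g(pair(c, b), cons(pair(cons(cons(b, c), cons(b, c)), b), pair(b, pair(b, b)))), pair(b, g(pair(c, g(pair(b, cons(c, c)), cons(pair(b, b), pair(c, b)))), pair(b, c))))  →  pair(pair(c, b), pair(b, g(pair(c, g(pair(b, cons(c, c)), cons(pair(b, b), pair(c, b)))), pair(b, c))))   [R3 at 1]
2. pair(pair(c, b), pair(b, g(pair(c, g(pair(b, cons(c, c)), cons(pair(b, b), pair(c, b)))), pair(b, c))))  →  pair(pair(c, b), pair(b, g(pair(c, pair(b, cons(c, c))), pair(b, c))))   [R3 at 2.2.1.2]
3. pair(pair(c, b), pair(b, g(pair(c, pair(b, cons(c, c))), pair(b, c))))  →  pair(pair(c, b), pair(b, c))   [R8 at 2.2]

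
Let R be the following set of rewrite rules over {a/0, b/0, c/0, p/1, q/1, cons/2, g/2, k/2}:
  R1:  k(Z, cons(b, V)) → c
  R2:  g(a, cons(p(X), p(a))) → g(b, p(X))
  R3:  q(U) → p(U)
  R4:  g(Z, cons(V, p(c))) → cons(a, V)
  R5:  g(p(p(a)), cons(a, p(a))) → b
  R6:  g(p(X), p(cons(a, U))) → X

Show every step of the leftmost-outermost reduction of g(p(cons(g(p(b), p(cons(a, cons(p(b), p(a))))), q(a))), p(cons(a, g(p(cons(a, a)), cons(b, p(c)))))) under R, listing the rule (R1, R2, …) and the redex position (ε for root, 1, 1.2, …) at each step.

cons(b, p(a))

1. g(p(cons(g(p(b), p(cons(a, cons(p(b), p(a))))), q(a))), p(cons(a, g(p(cons(a, a)), cons(b, p(c))))))  →  cons(g(p(b), p(cons(a, cons(p(b), p(a))))), q(a))   [R6 at ε]
2. cons(g(p(b), p(cons(a, cons(p(b), p(a))))), q(a))  →  cons(b, q(a))   [R6 at 1]
3. cons(b, q(a))  →  cons(b, p(a))   [R3 at 2]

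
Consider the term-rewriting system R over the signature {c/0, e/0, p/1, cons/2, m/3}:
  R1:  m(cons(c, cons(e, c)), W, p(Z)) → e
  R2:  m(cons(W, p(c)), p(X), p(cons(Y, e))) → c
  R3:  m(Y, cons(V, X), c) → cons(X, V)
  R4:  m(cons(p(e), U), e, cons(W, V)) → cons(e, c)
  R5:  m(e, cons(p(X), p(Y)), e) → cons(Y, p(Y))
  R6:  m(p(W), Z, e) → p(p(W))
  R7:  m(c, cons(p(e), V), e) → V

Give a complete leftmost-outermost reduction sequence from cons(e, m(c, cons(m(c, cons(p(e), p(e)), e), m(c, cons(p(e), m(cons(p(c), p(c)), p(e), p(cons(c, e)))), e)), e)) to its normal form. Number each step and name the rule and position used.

1. cons(e, m(c, cons(m(c, cons(p(e), p(e)), e), m(c, cons(p(e), m(cons(p(c), p(c)), p(e), p(cons(c, e)))), e)), e))  →  cons(e, m(c, cons(p(e), m(c, cons(p(e), m(cons(p(c), p(c)), p(e), p(cons(c, e)))), e)), e))   [R7 at 2.2.1]
2. cons(e, m(c, cons(p(e), m(c, cons(p(e), m(cons(p(c), p(c)), p(e), p(cons(c, e)))), e)), e))  →  cons(e, m(c, cons(p(e), m(cons(p(c), p(c)), p(e), p(cons(c, e)))), e))   [R7 at 2]
3. cons(e, m(c, cons(p(e), m(cons(p(c), p(c)), p(e), p(cons(c, e)))), e))  →  cons(e, m(cons(p(c), p(c)), p(e), p(cons(c, e))))   [R7 at 2]
4. cons(e, m(cons(p(c), p(c)), p(e), p(cons(c, e))))  →  cons(e, c)   [R2 at 2]

cons(e, c)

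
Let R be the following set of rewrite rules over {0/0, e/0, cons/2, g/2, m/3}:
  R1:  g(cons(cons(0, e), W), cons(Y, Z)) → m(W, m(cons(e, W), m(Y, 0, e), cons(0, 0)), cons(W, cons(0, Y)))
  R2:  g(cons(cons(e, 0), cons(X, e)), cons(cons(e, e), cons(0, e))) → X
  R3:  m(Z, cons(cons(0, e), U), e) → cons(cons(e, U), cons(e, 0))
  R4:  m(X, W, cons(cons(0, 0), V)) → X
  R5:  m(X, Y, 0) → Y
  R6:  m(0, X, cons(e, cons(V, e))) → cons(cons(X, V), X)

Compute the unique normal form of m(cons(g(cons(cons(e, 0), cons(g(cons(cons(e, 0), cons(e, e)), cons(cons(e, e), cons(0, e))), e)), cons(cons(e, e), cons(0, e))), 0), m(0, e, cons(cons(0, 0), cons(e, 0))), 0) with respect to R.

0

1. m(cons(g(cons(cons(e, 0), cons(g(cons(cons(e, 0), cons(e, e)), cons(cons(e, e), cons(0, e))), e)), cons(cons(e, e), cons(0, e))), 0), m(0, e, cons(cons(0, 0), cons(e, 0))), 0)  →  m(0, e, cons(cons(0, 0), cons(e, 0)))   [R5 at ε]
2. m(0, e, cons(cons(0, 0), cons(e, 0)))  →  0   [R4 at ε]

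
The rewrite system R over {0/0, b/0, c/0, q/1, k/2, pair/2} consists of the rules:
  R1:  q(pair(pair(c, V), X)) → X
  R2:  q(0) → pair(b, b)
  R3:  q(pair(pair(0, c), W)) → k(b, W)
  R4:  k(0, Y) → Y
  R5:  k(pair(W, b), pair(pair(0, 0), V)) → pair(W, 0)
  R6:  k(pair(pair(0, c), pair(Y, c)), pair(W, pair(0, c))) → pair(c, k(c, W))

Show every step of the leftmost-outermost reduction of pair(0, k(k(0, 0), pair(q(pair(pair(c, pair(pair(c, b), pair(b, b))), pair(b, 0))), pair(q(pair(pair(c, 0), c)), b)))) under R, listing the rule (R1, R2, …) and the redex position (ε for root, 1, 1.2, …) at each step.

pair(0, pair(pair(b, 0), pair(c, b)))

1. pair(0, k(k(0, 0), pair(q(pair(pair(c, pair(pair(c, b), pair(b, b))), pair(b, 0))), pair(q(pair(pair(c, 0), c)), b))))  →  pair(0, k(0, pair(q(pair(pair(c, pair(pair(c, b), pair(b, b))), pair(b, 0))), pair(q(pair(pair(c, 0), c)), b))))   [R4 at 2.1]
2. pair(0, k(0, pair(q(pair(pair(c, pair(pair(c, b), pair(b, b))), pair(b, 0))), pair(q(pair(pair(c, 0), c)), b))))  →  pair(0, pair(q(pair(pair(c, pair(pair(c, b), pair(b, b))), pair(b, 0))), pair(q(pair(pair(c, 0), c)), b)))   [R4 at 2]
3. pair(0, pair(q(pair(pair(c, pair(pair(c, b), pair(b, b))), pair(b, 0))), pair(q(pair(pair(c, 0), c)), b)))  →  pair(0, pair(pair(b, 0), pair(q(pair(pair(c, 0), c)), b)))   [R1 at 2.1]
4. pair(0, pair(pair(b, 0), pair(q(pair(pair(c, 0), c)), b)))  →  pair(0, pair(pair(b, 0), pair(c, b)))   [R1 at 2.2.1]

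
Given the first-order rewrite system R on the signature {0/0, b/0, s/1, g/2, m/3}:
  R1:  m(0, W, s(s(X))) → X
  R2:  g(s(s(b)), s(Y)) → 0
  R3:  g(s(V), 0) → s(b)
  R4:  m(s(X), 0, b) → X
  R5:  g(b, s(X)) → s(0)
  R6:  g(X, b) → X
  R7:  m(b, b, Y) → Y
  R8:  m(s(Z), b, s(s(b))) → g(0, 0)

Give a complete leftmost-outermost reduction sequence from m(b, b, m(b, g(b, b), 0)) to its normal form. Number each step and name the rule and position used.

0

1. m(b, b, m(b, g(b, b), 0))  →  m(b, g(b, b), 0)   [R7 at ε]
2. m(b, g(b, b), 0)  →  m(b, b, 0)   [R6 at 2]
3. m(b, b, 0)  →  0   [R7 at ε]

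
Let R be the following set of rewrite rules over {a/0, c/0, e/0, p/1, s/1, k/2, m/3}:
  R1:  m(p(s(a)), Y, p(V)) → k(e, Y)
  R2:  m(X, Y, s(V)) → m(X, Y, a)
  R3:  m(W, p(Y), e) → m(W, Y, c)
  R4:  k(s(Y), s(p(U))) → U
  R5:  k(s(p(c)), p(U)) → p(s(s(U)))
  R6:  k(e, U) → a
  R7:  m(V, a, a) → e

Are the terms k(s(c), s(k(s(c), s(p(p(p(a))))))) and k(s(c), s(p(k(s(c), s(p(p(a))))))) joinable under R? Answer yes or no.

yes — NF(t₁) = p(a), NF(t₂) = p(a)

Reduce t₁ = k(s(c), s(k(s(c), s(p(p(p(a))))))):
1. k(s(c), s(k(s(c), s(p(p(p(a)))))))  →  k(s(c), s(p(p(a))))   [R4 at 2.1]
2. k(s(c), s(p(p(a))))  →  p(a)   [R4 at ε]

Reduce t₂ = k(s(c), s(p(k(s(c), s(p(p(a))))))):
1. k(s(c), s(p(k(s(c), s(p(p(a)))))))  →  k(s(c), s(p(p(a))))   [R4 at ε]
2. k(s(c), s(p(p(a))))  →  p(a)   [R4 at ε]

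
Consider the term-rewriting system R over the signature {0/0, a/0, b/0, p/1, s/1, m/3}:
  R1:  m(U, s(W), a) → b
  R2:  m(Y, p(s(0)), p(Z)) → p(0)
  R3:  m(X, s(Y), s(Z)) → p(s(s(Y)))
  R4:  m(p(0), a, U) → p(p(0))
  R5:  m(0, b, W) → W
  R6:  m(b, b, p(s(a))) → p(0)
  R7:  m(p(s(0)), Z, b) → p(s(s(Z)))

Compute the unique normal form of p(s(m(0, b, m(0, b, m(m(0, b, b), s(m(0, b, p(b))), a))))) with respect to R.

1. p(s(m(0, b, m(0, b, m(m(0, b, b), s(m(0, b, p(b))), a)))))  →  p(s(m(0, b, m(m(0, b, b), s(m(0, b, p(b))), a))))   [R5 at 1.1]
2. p(s(m(0, b, m(m(0, b, b), s(m(0, b, p(b))), a))))  →  p(s(m(m(0, b, b), s(m(0, b, p(b))), a)))   [R5 at 1.1]
3. p(s(m(m(0, b, b), s(m(0, b, p(b))), a)))  →  p(s(b))   [R1 at 1.1]

p(s(b))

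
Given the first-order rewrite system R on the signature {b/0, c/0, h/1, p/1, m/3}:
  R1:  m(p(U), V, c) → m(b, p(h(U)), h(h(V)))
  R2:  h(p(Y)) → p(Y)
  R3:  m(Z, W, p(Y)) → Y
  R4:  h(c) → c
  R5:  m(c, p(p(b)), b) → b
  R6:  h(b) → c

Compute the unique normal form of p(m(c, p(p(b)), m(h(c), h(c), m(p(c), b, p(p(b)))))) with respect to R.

p(b)

1. p(m(c, p(p(b)), m(h(c), h(c), m(p(c), b, p(p(b))))))  →  p(m(c, p(p(b)), m(c, h(c), m(p(c), b, p(p(b))))))   [R4 at 1.3.1]
2. p(m(c, p(p(b)), m(c, h(c), m(p(c), b, p(p(b))))))  →  p(m(c, p(p(b)), m(c, c, m(p(c), b, p(p(b))))))   [R4 at 1.3.2]
3. p(m(c, p(p(b)), m(c, c, m(p(c), b, p(p(b))))))  →  p(m(c, p(p(b)), m(c, c, p(b))))   [R3 at 1.3.3]
4. p(m(c, p(p(b)), m(c, c, p(b))))  →  p(m(c, p(p(b)), b))   [R3 at 1.3]
5. p(m(c, p(p(b)), b))  →  p(b)   [R5 at 1]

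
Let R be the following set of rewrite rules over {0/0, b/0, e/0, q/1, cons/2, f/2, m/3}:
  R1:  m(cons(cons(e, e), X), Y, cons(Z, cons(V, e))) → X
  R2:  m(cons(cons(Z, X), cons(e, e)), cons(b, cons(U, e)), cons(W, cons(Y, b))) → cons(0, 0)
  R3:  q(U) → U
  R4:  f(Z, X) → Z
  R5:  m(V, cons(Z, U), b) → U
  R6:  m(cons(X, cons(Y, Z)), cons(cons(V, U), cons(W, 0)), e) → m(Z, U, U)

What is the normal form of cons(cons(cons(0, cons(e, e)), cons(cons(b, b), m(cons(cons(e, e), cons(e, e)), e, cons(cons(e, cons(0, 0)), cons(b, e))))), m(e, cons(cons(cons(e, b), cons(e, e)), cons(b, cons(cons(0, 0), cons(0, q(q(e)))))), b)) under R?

cons(cons(cons(0, cons(e, e)), cons(cons(b, b), cons(e, e))), cons(b, cons(cons(0, 0), cons(0, e))))

1. cons(cons(cons(0, cons(e, e)), cons(cons(b, b), m(cons(cons(e, e), cons(e, e)), e, cons(cons(e, cons(0, 0)), cons(b, e))))), m(e, cons(cons(cons(e, b), cons(e, e)), cons(b, cons(cons(0, 0), cons(0, q(q(e)))))), b))  →  cons(cons(cons(0, cons(e, e)), cons(cons(b, b), cons(e, e))), m(e, cons(cons(cons(e, b), cons(e, e)), cons(b, cons(cons(0, 0), cons(0, q(q(e)))))), b))   [R1 at 1.2.2]
2. cons(cons(cons(0, cons(e, e)), cons(cons(b, b), cons(e, e))), m(e, cons(cons(cons(e, b), cons(e, e)), cons(b, cons(cons(0, 0), cons(0, q(q(e)))))), b))  →  cons(cons(cons(0, cons(e, e)), cons(cons(b, b), cons(e, e))), cons(b, cons(cons(0, 0), cons(0, q(q(e))))))   [R5 at 2]
3. cons(cons(cons(0, cons(e, e)), cons(cons(b, b), cons(e, e))), cons(b, cons(cons(0, 0), cons(0, q(q(e))))))  →  cons(cons(cons(0, cons(e, e)), cons(cons(b, b), cons(e, e))), cons(b, cons(cons(0, 0), cons(0, q(e)))))   [R3 at 2.2.2.2]
4. cons(cons(cons(0, cons(e, e)), cons(cons(b, b), cons(e, e))), cons(b, cons(cons(0, 0), cons(0, q(e)))))  →  cons(cons(cons(0, cons(e, e)), cons(cons(b, b), cons(e, e))), cons(b, cons(cons(0, 0), cons(0, e))))   [R3 at 2.2.2.2]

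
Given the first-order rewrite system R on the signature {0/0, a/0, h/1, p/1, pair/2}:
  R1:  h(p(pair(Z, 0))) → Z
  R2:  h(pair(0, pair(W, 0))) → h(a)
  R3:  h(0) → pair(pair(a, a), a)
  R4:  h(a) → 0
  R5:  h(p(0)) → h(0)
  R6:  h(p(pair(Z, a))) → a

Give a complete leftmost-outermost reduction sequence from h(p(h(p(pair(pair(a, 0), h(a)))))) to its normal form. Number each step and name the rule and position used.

1. h(p(h(p(pair(pair(a, 0), h(a))))))  →  h(p(h(p(pair(pair(a, 0), 0)))))   [R4 at 1.1.1.1.2]
2. h(p(h(p(pair(pair(a, 0), 0)))))  →  h(p(pair(a, 0)))   [R1 at 1.1]
3. h(p(pair(a, 0)))  →  a   [R1 at ε]

a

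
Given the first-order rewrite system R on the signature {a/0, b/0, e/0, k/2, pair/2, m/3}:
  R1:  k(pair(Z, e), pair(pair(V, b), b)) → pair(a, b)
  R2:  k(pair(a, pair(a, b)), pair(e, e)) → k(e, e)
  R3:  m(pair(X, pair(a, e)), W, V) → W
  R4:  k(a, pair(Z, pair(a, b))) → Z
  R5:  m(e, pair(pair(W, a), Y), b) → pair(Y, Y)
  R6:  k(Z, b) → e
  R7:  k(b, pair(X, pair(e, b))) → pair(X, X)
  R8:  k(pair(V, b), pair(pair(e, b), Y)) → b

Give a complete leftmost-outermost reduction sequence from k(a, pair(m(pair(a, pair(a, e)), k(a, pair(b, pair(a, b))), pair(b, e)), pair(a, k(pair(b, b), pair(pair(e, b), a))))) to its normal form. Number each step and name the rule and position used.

b

1. k(a, pair(m(pair(a, pair(a, e)), k(a, pair(b, pair(a, b))), pair(b, e)), pair(a, k(pair(b, b), pair(pair(e, b), a)))))  →  k(a, pair(k(a, pair(b, pair(a, b))), pair(a, k(pair(b, b), pair(pair(e, b), a)))))   [R3 at 2.1]
2. k(a, pair(k(a, pair(b, pair(a, b))), pair(a, k(pair(b, b), pair(pair(e, b), a)))))  →  k(a, pair(b, pair(a, k(pair(b, b), pair(pair(e, b), a)))))   [R4 at 2.1]
3. k(a, pair(b, pair(a, k(pair(b, b), pair(pair(e, b), a)))))  →  k(a, pair(b, pair(a, b)))   [R8 at 2.2.2]
4. k(a, pair(b, pair(a, b)))  →  b   [R4 at ε]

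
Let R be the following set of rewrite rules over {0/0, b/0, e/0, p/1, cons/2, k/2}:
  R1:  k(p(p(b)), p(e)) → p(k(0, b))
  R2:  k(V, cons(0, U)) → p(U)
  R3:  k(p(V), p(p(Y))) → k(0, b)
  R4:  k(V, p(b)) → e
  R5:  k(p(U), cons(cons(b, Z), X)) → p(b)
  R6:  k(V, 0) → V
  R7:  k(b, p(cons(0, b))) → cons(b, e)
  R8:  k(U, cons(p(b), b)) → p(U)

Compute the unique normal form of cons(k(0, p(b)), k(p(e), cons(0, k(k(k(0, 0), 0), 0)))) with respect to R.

1. cons(k(0, p(b)), k(p(e), cons(0, k(k(k(0, 0), 0), 0))))  →  cons(e, k(p(e), cons(0, k(k(k(0, 0), 0), 0))))   [R4 at 1]
2. cons(e, k(p(e), cons(0, k(k(k(0, 0), 0), 0))))  →  cons(e, p(k(k(k(0, 0), 0), 0)))   [R2 at 2]
3. cons(e, p(k(k(k(0, 0), 0), 0)))  →  cons(e, p(k(k(0, 0), 0)))   [R6 at 2.1]
4. cons(e, p(k(k(0, 0), 0)))  →  cons(e, p(k(0, 0)))   [R6 at 2.1]
5. cons(e, p(k(0, 0)))  →  cons(e, p(0))   [R6 at 2.1]

cons(e, p(0))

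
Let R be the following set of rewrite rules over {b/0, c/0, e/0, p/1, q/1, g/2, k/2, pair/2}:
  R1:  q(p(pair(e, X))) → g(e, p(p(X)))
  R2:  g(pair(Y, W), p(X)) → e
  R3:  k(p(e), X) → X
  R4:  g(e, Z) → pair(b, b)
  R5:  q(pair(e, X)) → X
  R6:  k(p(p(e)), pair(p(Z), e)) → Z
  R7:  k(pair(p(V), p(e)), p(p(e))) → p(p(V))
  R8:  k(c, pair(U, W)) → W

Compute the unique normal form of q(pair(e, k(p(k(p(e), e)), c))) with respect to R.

1. q(pair(e, k(p(k(p(e), e)), c)))  →  k(p(k(p(e), e)), c)   [R5 at ε]
2. k(p(k(p(e), e)), c)  →  k(p(e), c)   [R3 at 1.1]
3. k(p(e), c)  →  c   [R3 at ε]

c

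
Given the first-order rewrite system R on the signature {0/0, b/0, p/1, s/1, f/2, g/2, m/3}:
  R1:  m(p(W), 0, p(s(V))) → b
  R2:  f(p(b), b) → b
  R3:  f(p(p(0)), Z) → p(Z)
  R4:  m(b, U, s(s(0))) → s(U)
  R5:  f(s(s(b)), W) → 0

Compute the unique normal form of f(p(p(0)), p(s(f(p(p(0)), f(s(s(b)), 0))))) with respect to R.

1. f(p(p(0)), p(s(f(p(p(0)), f(s(s(b)), 0)))))  →  p(p(s(f(p(p(0)), f(s(s(b)), 0)))))   [R3 at ε]
2. p(p(s(f(p(p(0)), f(s(s(b)), 0)))))  →  p(p(s(p(f(s(s(b)), 0)))))   [R3 at 1.1.1]
3. p(p(s(p(f(s(s(b)), 0)))))  →  p(p(s(p(0))))   [R5 at 1.1.1.1]

p(p(s(p(0))))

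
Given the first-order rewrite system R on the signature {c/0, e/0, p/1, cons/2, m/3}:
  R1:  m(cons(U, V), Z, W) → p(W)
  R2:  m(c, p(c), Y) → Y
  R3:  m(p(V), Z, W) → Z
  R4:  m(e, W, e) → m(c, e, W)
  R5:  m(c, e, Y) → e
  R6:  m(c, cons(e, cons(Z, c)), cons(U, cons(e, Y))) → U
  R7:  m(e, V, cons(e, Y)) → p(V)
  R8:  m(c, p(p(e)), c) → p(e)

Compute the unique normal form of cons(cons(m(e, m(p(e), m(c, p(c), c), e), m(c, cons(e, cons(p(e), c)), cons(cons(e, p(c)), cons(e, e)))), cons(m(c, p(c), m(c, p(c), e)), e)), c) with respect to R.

1. cons(cons(m(e, m(p(e), m(c, p(c), c), e), m(c, cons(e, cons(p(e), c)), cons(cons(e, p(c)), cons(e, e)))), cons(m(c, p(c), m(c, p(c), e)), e)), c)  →  cons(cons(m(e, m(c, p(c), c), m(c, cons(e, cons(p(e), c)), cons(cons(e, p(c)), cons(e, e)))), cons(m(c, p(c), m(c, p(c), e)), e)), c)   [R3 at 1.1.2]
2. cons(cons(m(e, m(c, p(c), c), m(c, cons(e, cons(p(e), c)), cons(cons(e, p(c)), cons(e, e)))), cons(m(c, p(c), m(c, p(c), e)), e)), c)  →  cons(cons(m(e, c, m(c, cons(e, cons(p(e), c)), cons(cons(e, p(c)), cons(e, e)))), cons(m(c, p(c), m(c, p(c), e)), e)), c)   [R2 at 1.1.2]
3. cons(cons(m(e, c, m(c, cons(e, cons(p(e), c)), cons(cons(e, p(c)), cons(e, e)))), cons(m(c, p(c), m(c, p(c), e)), e)), c)  →  cons(cons(m(e, c, cons(e, p(c))), cons(m(c, p(c), m(c, p(c), e)), e)), c)   [R6 at 1.1.3]
4. cons(cons(m(e, c, cons(e, p(c))), cons(m(c, p(c), m(c, p(c), e)), e)), c)  →  cons(cons(p(c), cons(m(c, p(c), m(c, p(c), e)), e)), c)   [R7 at 1.1]
5. cons(cons(p(c), cons(m(c, p(c), m(c, p(c), e)), e)), c)  →  cons(cons(p(c), cons(m(c, p(c), e), e)), c)   [R2 at 1.2.1]
6. cons(cons(p(c), cons(m(c, p(c), e), e)), c)  →  cons(cons(p(c), cons(e, e)), c)   [R2 at 1.2.1]

cons(cons(p(c), cons(e, e)), c)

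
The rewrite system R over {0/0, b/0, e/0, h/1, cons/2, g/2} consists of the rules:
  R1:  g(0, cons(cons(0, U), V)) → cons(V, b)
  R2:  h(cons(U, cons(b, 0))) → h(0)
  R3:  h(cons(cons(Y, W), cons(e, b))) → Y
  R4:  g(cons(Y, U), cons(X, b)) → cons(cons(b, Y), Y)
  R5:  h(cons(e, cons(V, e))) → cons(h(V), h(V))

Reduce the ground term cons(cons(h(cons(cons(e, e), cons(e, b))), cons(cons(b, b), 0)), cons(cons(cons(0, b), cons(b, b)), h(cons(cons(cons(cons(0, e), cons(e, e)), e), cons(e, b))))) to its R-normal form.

cons(cons(e, cons(cons(b, b), 0)), cons(cons(cons(0, b), cons(b, b)), cons(cons(0, e), cons(e, e))))

1. cons(cons(h(cons(cons(e, e), cons(e, b))), cons(cons(b, b), 0)), cons(cons(cons(0, b), cons(b, b)), h(cons(cons(cons(cons(0, e), cons(e, e)), e), cons(e, b)))))  →  cons(cons(e, cons(cons(b, b), 0)), cons(cons(cons(0, b), cons(b, b)), h(cons(cons(cons(cons(0, e), cons(e, e)), e), cons(e, b)))))   [R3 at 1.1]
2. cons(cons(e, cons(cons(b, b), 0)), cons(cons(cons(0, b), cons(b, b)), h(cons(cons(cons(cons(0, e), cons(e, e)), e), cons(e, b)))))  →  cons(cons(e, cons(cons(b, b), 0)), cons(cons(cons(0, b), cons(b, b)), cons(cons(0, e), cons(e, e))))   [R3 at 2.2]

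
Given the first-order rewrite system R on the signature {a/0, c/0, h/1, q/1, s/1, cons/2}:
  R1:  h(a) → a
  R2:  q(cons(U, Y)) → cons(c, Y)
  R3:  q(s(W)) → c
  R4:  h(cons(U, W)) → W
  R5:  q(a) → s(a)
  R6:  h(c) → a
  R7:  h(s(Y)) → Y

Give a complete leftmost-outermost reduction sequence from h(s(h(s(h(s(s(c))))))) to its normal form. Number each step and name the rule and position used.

1. h(s(h(s(h(s(s(c)))))))  →  h(s(h(s(s(c)))))   [R7 at ε]
2. h(s(h(s(s(c)))))  →  h(s(s(c)))   [R7 at ε]
3. h(s(s(c)))  →  s(c)   [R7 at ε]

s(c)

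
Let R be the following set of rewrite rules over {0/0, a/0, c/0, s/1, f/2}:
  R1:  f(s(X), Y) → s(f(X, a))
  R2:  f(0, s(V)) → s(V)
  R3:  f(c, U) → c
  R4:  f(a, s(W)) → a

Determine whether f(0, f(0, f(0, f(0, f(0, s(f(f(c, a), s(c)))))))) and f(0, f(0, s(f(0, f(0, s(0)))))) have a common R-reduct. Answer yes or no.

no — NF(t₁) = s(c), NF(t₂) = s(s(0))

Reduce t₁ = f(0, f(0, f(0, f(0, f(0, s(f(f(c, a), s(c)))))))):
1. f(0, f(0, f(0, f(0, f(0, s(f(f(c, a), s(c))))))))  →  f(0, f(0, f(0, f(0, s(f(f(c, a), s(c)))))))   [R2 at 2.2.2.2]
2. f(0, f(0, f(0, f(0, s(f(f(c, a), s(c)))))))  →  f(0, f(0, f(0, s(f(f(c, a), s(c))))))   [R2 at 2.2.2]
3. f(0, f(0, f(0, s(f(f(c, a), s(c))))))  →  f(0, f(0, s(f(f(c, a), s(c)))))   [R2 at 2.2]
4. f(0, f(0, s(f(f(c, a), s(c)))))  →  f(0, s(f(f(c, a), s(c))))   [R2 at 2]
5. f(0, s(f(f(c, a), s(c))))  →  s(f(f(c, a), s(c)))   [R2 at ε]
6. s(f(f(c, a), s(c)))  →  s(f(c, s(c)))   [R3 at 1.1]
7. s(f(c, s(c)))  →  s(c)   [R3 at 1]

Reduce t₂ = f(0, f(0, s(f(0, f(0, s(0)))))):
1. f(0, f(0, s(f(0, f(0, s(0))))))  →  f(0, s(f(0, f(0, s(0)))))   [R2 at 2]
2. f(0, s(f(0, f(0, s(0)))))  →  s(f(0, f(0, s(0))))   [R2 at ε]
3. s(f(0, f(0, s(0))))  →  s(f(0, s(0)))   [R2 at 1.2]
4. s(f(0, s(0)))  →  s(s(0))   [R2 at 1]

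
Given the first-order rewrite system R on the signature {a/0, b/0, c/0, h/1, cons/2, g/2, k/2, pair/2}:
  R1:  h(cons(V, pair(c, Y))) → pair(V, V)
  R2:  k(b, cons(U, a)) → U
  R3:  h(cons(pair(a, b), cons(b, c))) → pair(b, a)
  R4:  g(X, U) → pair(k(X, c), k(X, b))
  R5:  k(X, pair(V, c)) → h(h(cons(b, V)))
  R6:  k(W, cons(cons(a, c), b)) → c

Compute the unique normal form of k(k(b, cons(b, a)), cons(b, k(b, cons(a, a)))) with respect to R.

b

1. k(k(b, cons(b, a)), cons(b, k(b, cons(a, a))))  →  k(b, cons(b, k(b, cons(a, a))))   [R2 at 1]
2. k(b, cons(b, k(b, cons(a, a))))  →  k(b, cons(b, a))   [R2 at 2.2]
3. k(b, cons(b, a))  →  b   [R2 at ε]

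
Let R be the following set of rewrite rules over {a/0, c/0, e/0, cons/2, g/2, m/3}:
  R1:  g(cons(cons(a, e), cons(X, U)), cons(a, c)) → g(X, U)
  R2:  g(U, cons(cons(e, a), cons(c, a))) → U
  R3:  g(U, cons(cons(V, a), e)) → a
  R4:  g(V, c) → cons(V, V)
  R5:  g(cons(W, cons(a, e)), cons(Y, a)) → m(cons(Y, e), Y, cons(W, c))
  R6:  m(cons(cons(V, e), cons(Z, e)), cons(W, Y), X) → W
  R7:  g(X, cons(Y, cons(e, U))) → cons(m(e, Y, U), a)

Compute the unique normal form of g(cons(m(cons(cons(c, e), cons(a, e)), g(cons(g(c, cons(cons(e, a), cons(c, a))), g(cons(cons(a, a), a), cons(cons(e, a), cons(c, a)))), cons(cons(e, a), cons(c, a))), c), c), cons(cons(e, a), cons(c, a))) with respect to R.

1. g(cons(m(cons(cons(c, e), cons(a, e)), g(cons(g(c, cons(cons(e, a), cons(c, a))), g(cons(cons(a, a), a), cons(cons(e, a), cons(c, a)))), cons(cons(e, a), cons(c, a))), c), c), cons(cons(e, a), cons(c, a)))  →  cons(m(cons(cons(c, e), cons(a, e)), g(cons(g(c, cons(cons(e, a), cons(c, a))), g(cons(cons(a, a), a), cons(cons(e, a), cons(c, a)))), cons(cons(e, a), cons(c, a))), c), c)   [R2 at ε]
2. cons(m(cons(cons(c, e), cons(a, e)), g(cons(g(c, cons(cons(e, a), cons(c, a))), g(cons(cons(a, a), a), cons(cons(e, a), cons(c, a)))), cons(cons(e, a), cons(c, a))), c), c)  →  cons(m(cons(cons(c, e), cons(a, e)), cons(g(c, cons(cons(e, a), cons(c, a))), g(cons(cons(a, a), a), cons(cons(e, a), cons(c, a)))), c), c)   [R2 at 1.2]
3. cons(m(cons(cons(c, e), cons(a, e)), cons(g(c, cons(cons(e, a), cons(c, a))), g(cons(cons(a, a), a), cons(cons(e, a), cons(c, a)))), c), c)  →  cons(g(c, cons(cons(e, a), cons(c, a))), c)   [R6 at 1]
4. cons(g(c, cons(cons(e, a), cons(c, a))), c)  →  cons(c, c)   [R2 at 1]

cons(c, c)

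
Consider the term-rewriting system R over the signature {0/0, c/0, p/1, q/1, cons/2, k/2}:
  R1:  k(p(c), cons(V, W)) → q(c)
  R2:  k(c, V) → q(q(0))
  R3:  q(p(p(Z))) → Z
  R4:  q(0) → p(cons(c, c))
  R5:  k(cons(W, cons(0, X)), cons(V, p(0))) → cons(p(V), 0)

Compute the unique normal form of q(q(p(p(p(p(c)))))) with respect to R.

c

1. q(q(p(p(p(p(c))))))  →  q(p(p(c)))   [R3 at 1]
2. q(p(p(c)))  →  c   [R3 at ε]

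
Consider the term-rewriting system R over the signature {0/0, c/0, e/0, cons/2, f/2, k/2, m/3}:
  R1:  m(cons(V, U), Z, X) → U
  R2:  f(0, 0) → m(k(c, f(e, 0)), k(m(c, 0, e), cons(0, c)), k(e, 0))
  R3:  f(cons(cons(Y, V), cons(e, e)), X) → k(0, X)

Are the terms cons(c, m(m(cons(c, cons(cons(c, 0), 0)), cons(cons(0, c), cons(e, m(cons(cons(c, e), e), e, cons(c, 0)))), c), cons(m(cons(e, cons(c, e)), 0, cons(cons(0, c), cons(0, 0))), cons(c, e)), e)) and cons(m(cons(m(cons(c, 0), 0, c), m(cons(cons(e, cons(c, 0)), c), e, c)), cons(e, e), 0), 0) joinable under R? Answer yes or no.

yes — NF(t₁) = cons(c, 0), NF(t₂) = cons(c, 0)

Reduce t₁ = cons(c, m(m(cons(c, cons(cons(c, 0), 0)), cons(cons(0, c), cons(e, m(cons(cons(c, e), e), e, cons(c, 0)))), c), cons(m(cons(e, cons(c, e)), 0, cons(cons(0, c), cons(0, 0))), cons(c, e)), e)):
1. cons(c, m(m(cons(c, cons(cons(c, 0), 0)), cons(cons(0, c), cons(e, m(cons(cons(c, e), e), e, cons(c, 0)))), c), cons(m(cons(e, cons(c, e)), 0, cons(cons(0, c), cons(0, 0))), cons(c, e)), e))  →  cons(c, m(cons(cons(c, 0), 0), cons(m(cons(e, cons(c, e)), 0, cons(cons(0, c), cons(0, 0))), cons(c, e)), e))   [R1 at 2.1]
2. cons(c, m(cons(cons(c, 0), 0), cons(m(cons(e, cons(c, e)), 0, cons(cons(0, c), cons(0, 0))), cons(c, e)), e))  →  cons(c, 0)   [R1 at 2]

Reduce t₂ = cons(m(cons(m(cons(c, 0), 0, c), m(cons(cons(e, cons(c, 0)), c), e, c)), cons(e, e), 0), 0):
1. cons(m(cons(m(cons(c, 0), 0, c), m(cons(cons(e, cons(c, 0)), c), e, c)), cons(e, e), 0), 0)  →  cons(m(cons(cons(e, cons(c, 0)), c), e, c), 0)   [R1 at 1]
2. cons(m(cons(cons(e, cons(c, 0)), c), e, c), 0)  →  cons(c, 0)   [R1 at 1]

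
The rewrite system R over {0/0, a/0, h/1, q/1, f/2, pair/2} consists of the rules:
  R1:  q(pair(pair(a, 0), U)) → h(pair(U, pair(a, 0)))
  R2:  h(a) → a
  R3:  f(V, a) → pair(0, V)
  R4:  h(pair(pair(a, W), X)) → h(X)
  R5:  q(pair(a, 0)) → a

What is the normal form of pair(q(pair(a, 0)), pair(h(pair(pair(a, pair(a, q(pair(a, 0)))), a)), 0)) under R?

1. pair(q(pair(a, 0)), pair(h(pair(pair(a, pair(a, q(pair(a, 0)))), a)), 0))  →  pair(a, pair(h(pair(pair(a, pair(a, q(pair(a, 0)))), a)), 0))   [R5 at 1]
2. pair(a, pair(h(pair(pair(a, pair(a, q(pair(a, 0)))), a)), 0))  →  pair(a, pair(h(a), 0))   [R4 at 2.1]
3. pair(a, pair(h(a), 0))  →  pair(a, pair(a, 0))   [R2 at 2.1]

pair(a, pair(a, 0))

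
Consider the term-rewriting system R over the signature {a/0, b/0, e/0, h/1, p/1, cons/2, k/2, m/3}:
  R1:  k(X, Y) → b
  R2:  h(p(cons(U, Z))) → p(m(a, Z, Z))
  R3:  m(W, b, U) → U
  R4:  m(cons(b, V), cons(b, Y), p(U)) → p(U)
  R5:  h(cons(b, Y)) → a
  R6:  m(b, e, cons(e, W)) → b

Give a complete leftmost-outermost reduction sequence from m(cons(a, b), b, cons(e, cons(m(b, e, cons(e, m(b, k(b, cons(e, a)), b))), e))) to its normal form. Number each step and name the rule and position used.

cons(e, cons(b, e))

1. m(cons(a, b), b, cons(e, cons(m(b, e, cons(e, m(b, k(b, cons(e, a)), b))), e)))  →  cons(e, cons(m(b, e, cons(e, m(b, k(b, cons(e, a)), b))), e))   [R3 at ε]
2. cons(e, cons(m(b, e, cons(e, m(b, k(b, cons(e, a)), b))), e))  →  cons(e, cons(b, e))   [R6 at 2.1]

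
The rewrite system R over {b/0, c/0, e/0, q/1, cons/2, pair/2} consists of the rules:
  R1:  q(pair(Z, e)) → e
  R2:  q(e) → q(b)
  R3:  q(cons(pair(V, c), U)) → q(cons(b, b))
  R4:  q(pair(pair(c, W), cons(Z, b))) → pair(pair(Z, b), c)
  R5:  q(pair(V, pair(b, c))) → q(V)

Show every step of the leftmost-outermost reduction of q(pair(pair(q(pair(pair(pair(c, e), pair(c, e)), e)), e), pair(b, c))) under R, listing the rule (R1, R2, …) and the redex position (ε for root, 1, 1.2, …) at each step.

e

1. q(pair(pair(q(pair(pair(pair(c, e), pair(c, e)), e)), e), pair(b, c)))  →  q(pair(q(pair(pair(pair(c, e), pair(c, e)), e)), e))   [R5 at ε]
2. q(pair(q(pair(pair(pair(c, e), pair(c, e)), e)), e))  →  e   [R1 at ε]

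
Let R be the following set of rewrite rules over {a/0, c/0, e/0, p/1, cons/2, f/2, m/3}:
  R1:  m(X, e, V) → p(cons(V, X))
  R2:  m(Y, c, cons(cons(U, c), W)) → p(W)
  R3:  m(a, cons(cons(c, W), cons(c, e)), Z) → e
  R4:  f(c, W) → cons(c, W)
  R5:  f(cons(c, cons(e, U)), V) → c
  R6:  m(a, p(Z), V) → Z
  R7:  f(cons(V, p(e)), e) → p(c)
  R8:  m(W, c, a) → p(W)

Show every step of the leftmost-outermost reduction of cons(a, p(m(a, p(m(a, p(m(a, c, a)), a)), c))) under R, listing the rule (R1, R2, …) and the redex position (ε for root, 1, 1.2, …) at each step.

cons(a, p(p(a)))

1. cons(a, p(m(a, p(m(a, p(m(a, c, a)), a)), c)))  →  cons(a, p(m(a, p(m(a, c, a)), a)))   [R6 at 2.1]
2. cons(a, p(m(a, p(m(a, c, a)), a)))  →  cons(a, p(m(a, c, a)))   [R6 at 2.1]
3. cons(a, p(m(a, c, a)))  →  cons(a, p(p(a)))   [R8 at 2.1]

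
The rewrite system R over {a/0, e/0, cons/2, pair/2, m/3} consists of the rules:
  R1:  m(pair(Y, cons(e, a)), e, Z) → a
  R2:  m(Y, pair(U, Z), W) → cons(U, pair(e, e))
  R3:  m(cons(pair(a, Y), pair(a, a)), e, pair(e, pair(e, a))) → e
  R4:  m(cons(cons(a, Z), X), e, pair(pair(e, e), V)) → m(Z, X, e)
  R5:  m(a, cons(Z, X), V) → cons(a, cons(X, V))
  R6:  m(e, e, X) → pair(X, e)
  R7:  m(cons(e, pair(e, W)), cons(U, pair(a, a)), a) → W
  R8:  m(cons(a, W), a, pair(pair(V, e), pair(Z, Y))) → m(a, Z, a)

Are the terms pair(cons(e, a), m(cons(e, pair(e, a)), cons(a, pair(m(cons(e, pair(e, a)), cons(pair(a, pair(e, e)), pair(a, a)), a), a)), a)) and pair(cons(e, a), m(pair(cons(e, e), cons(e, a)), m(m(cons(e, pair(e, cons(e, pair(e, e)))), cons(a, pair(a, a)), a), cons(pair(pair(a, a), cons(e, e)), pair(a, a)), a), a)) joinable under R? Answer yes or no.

Reduce t₁ = pair(cons(e, a), m(cons(e, pair(e, a)), cons(a, pair(m(cons(e, pair(e, a)), cons(pair(a, pair(e, e)), pair(a, a)), a), a)), a)):
1. pair(cons(e, a), m(cons(e, pair(e, a)), cons(a, pair(m(cons(e, pair(e, a)), cons(pair(a, pair(e, e)), pair(a, a)), a), a)), a))  →  pair(cons(e, a), m(cons(e, pair(e, a)), cons(a, pair(a, a)), a))   [R7 at 2.2.2.1]
2. pair(cons(e, a), m(cons(e, pair(e, a)), cons(a, pair(a, a)), a))  →  pair(cons(e, a), a)   [R7 at 2]

Reduce t₂ = pair(cons(e, a), m(pair(cons(e, e), cons(e, a)), m(m(cons(e, pair(e, cons(e, pair(e, e)))), cons(a, pair(a, a)), a), cons(pair(pair(a, a), cons(e, e)), pair(a, a)), a), a)):
1. pair(cons(e, a), m(pair(cons(e, e), cons(e, a)), m(m(cons(e, pair(e, cons(e, pair(e, e)))), cons(a, pair(a, a)), a), cons(pair(pair(a, a), cons(e, e)), pair(a, a)), a), a))  →  pair(cons(e, a), m(pair(cons(e, e), cons(e, a)), m(cons(e, pair(e, e)), cons(pair(pair(a, a), cons(e, e)), pair(a, a)), a), a))   [R7 at 2.2.1]
2. pair(cons(e, a), m(pair(cons(e, e), cons(e, a)), m(cons(e, pair(e, e)), cons(pair(pair(a, a), cons(e, e)), pair(a, a)), a), a))  →  pair(cons(e, a), m(pair(cons(e, e), cons(e, a)), e, a))   [R7 at 2.2]
3. pair(cons(e, a), m(pair(cons(e, e), cons(e, a)), e, a))  →  pair(cons(e, a), a)   [R1 at 2]

yes — NF(t₁) = pair(cons(e, a), a), NF(t₂) = pair(cons(e, a), a)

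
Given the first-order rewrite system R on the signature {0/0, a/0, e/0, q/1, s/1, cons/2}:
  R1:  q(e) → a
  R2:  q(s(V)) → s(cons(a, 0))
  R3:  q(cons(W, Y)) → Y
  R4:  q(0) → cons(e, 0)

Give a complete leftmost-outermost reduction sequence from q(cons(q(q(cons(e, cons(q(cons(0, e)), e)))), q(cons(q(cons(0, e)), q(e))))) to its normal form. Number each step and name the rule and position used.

a

1. q(cons(q(q(cons(e, cons(q(cons(0, e)), e)))), q(cons(q(cons(0, e)), q(e)))))  →  q(cons(q(cons(0, e)), q(e)))   [R3 at ε]
2. q(cons(q(cons(0, e)), q(e)))  →  q(e)   [R3 at ε]
3. q(e)  →  a   [R1 at ε]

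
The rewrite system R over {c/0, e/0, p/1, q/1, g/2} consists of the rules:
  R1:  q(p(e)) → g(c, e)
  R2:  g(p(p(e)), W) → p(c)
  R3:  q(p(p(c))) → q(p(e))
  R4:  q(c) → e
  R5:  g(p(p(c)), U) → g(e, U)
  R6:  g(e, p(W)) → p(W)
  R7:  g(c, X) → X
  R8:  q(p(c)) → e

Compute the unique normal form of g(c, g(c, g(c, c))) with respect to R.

c

1. g(c, g(c, g(c, c)))  →  g(c, g(c, c))   [R7 at ε]
2. g(c, g(c, c))  →  g(c, c)   [R7 at ε]
3. g(c, c)  →  c   [R7 at ε]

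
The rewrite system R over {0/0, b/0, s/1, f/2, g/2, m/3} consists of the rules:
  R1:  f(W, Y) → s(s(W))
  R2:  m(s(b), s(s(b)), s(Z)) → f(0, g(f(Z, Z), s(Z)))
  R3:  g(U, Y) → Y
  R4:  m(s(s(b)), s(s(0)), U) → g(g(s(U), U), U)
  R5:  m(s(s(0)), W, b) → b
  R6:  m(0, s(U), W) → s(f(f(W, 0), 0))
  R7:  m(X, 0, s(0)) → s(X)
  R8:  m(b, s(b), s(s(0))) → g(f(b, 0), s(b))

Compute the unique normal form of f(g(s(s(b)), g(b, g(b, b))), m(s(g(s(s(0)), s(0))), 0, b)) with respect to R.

s(s(b))

1. f(g(s(s(b)), g(b, g(b, b))), m(s(g(s(s(0)), s(0))), 0, b))  →  s(s(g(s(s(b)), g(b, g(b, b)))))   [R1 at ε]
2. s(s(g(s(s(b)), g(b, g(b, b)))))  →  s(s(g(b, g(b, b))))   [R3 at 1.1]
3. s(s(g(b, g(b, b))))  →  s(s(g(b, b)))   [R3 at 1.1]
4. s(s(g(b, b)))  →  s(s(b))   [R3 at 1.1]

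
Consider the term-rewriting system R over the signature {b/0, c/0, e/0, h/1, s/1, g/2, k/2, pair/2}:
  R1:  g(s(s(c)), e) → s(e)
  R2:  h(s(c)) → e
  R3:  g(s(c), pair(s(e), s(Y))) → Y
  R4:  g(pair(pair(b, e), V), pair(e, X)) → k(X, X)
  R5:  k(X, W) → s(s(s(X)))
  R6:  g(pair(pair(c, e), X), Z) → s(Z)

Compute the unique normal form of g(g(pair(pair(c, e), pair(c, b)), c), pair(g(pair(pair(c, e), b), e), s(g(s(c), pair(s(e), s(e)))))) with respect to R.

1. g(g(pair(pair(c, e), pair(c, b)), c), pair(g(pair(pair(c, e), b), e), s(g(s(c), pair(s(e), s(e))))))  →  g(s(c), pair(g(pair(pair(c, e), b), e), s(g(s(c), pair(s(e), s(e))))))   [R6 at 1]
2. g(s(c), pair(g(pair(pair(c, e), b), e), s(g(s(c), pair(s(e), s(e))))))  →  g(s(c), pair(s(e), s(g(s(c), pair(s(e), s(e))))))   [R6 at 2.1]
3. g(s(c), pair(s(e), s(g(s(c), pair(s(e), s(e))))))  →  g(s(c), pair(s(e), s(e)))   [R3 at ε]
4. g(s(c), pair(s(e), s(e)))  →  e   [R3 at ε]

e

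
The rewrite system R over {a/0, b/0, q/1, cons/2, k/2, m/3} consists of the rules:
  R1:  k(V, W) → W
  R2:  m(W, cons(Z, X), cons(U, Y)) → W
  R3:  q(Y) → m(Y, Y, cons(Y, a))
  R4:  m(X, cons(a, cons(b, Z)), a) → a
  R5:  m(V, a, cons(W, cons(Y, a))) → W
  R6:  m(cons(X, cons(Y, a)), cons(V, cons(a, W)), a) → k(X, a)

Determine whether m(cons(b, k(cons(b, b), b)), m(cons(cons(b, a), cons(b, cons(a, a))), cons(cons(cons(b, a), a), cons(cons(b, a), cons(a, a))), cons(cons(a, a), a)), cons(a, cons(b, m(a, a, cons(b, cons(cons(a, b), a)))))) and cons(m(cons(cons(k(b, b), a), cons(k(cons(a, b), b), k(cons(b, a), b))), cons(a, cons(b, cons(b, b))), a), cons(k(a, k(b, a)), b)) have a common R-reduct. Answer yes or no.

Reduce t₁ = m(cons(b, k(cons(b, b), b)), m(cons(cons(b, a), cons(b, cons(a, a))), cons(cons(cons(b, a), a), cons(cons(b, a), cons(a, a))), cons(cons(a, a), a)), cons(a, cons(b, m(a, a, cons(b, cons(cons(a, b), a)))))):
1. m(cons(b, k(cons(b, b), b)), m(cons(cons(b, a), cons(b, cons(a, a))), cons(cons(cons(b, a), a), cons(cons(b, a), cons(a, a))), cons(cons(a, a), a)), cons(a, cons(b, m(a, a, cons(b, cons(cons(a, b), a))))))  →  m(cons(b, b), m(cons(cons(b, a), cons(b, cons(a, a))), cons(cons(cons(b, a), a), cons(cons(b, a), cons(a, a))), cons(cons(a, a), a)), cons(a, cons(b, m(a, a, cons(b, cons(cons(a, b), a))))))   [R1 at 1.2]
2. m(cons(b, b), m(cons(cons(b, a), cons(b, cons(a, a))), cons(cons(cons(b, a), a), cons(cons(b, a), cons(a, a))), cons(cons(a, a), a)), cons(a, cons(b, m(a, a, cons(b, cons(cons(a, b), a))))))  →  m(cons(b, b), cons(cons(b, a), cons(b, cons(a, a))), cons(a, cons(b, m(a, a, cons(b, cons(cons(a, b), a))))))   [R2 at 2]
3. m(cons(b, b), cons(cons(b, a), cons(b, cons(a, a))), cons(a, cons(b, m(a, a, cons(b, cons(cons(a, b), a))))))  →  cons(b, b)   [R2 at ε]

Reduce t₂ = cons(m(cons(cons(k(b, b), a), cons(k(cons(a, b), b), k(cons(b, a), b))), cons(a, cons(b, cons(b, b))), a), cons(k(a, k(b, a)), b)):
1. cons(m(cons(cons(k(b, b), a), cons(k(cons(a, b), b), k(cons(b, a), b))), cons(a, cons(b, cons(b, b))), a), cons(k(a, k(b, a)), b))  →  cons(a, cons(k(a, k(b, a)), b))   [R4 at 1]
2. cons(a, cons(k(a, k(b, a)), b))  →  cons(a, cons(k(b, a), b))   [R1 at 2.1]
3. cons(a, cons(k(b, a), b))  →  cons(a, cons(a, b))   [R1 at 2.1]

no — NF(t₁) = cons(b, b), NF(t₂) = cons(a, cons(a, b))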